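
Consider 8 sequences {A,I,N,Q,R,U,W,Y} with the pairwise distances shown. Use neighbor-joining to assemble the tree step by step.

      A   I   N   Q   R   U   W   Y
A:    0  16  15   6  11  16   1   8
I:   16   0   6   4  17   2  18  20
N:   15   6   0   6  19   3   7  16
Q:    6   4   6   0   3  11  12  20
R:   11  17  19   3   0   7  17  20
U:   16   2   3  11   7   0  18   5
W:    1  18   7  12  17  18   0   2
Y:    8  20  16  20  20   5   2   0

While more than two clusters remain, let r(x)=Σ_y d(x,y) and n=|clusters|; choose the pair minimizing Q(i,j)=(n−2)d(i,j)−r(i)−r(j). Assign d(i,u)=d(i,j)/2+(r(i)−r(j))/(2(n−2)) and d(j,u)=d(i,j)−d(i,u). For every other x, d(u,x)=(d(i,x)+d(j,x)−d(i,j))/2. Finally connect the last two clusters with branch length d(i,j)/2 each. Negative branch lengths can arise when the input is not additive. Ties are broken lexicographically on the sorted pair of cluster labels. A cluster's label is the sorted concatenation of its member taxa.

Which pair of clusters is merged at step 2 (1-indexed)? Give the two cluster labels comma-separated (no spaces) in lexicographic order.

A,WY

iteration 1: select W,Y (d=2, Q=-154); attach at lengths (-1/3, 7/3); label the merged cluster WY
  updated: d(A,WY)=7/2, d(I,WY)=18, d(N,WY)=21/2, d(Q,WY)=15, d(R,WY)=35/2, d(U,WY)=21/2
iteration 2: select A,WY (d=7/2, Q=-125); attach at lengths (1, 5/2); label the merged cluster AWY
  updated: d(AWY,I)=61/4, d(AWY,N)=11, d(AWY,Q)=35/4, d(AWY,R)=25/2, d(AWY,U)=23/2
iteration 3: select Q,R (d=3, Q=-317/4); attach at lengths (-55/32, 151/32); label the merged cluster QR
  updated: d(AWY,QR)=73/8, d(I,QR)=9, d(N,QR)=11, d(QR,U)=15/2
iteration 4: select AWY,QR (d=73/8, Q=-449/8); attach at lengths (301/48, 137/48); label the merged cluster AQRWY
  updated: d(AQRWY,I)=121/16, d(AQRWY,N)=103/16, d(AQRWY,U)=79/16
iteration 5: select AQRWY,N (d=103/16, Q=-43/2); attach at lengths (131/32, 75/32); label the merged cluster ANQRWY
  updated: d(ANQRWY,I)=57/16, d(ANQRWY,U)=3/4
iteration 6: select ANQRWY,I (d=57/16, Q=-101/16); attach at lengths (37/32, 77/32); label the merged cluster AINQRWY
  updated: d(AINQRWY,U)=-13/32
iteration 7: select AINQRWY,U (d=-13/32); attach at lengths (-13/64, -13/64); label the merged cluster AINQRUWY
final tree: (((((A:1,(W:-1/3,Y:7/3):5/2):301/48,(Q:-55/32,R:151/32):137/48):131/32,N:75/32):37/32,I:77/32):-13/64,U:-13/64)
total length: 871/32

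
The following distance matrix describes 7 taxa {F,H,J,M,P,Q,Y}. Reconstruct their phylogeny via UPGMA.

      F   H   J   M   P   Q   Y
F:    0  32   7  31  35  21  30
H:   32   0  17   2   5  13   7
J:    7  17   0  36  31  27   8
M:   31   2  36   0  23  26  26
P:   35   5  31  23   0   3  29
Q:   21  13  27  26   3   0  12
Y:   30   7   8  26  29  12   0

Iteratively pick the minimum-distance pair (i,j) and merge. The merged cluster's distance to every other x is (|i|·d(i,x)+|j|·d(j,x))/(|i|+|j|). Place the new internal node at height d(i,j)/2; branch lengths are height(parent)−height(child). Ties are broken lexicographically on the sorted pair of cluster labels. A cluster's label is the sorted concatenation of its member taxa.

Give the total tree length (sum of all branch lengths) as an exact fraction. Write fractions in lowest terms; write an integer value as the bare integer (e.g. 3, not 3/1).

iteration 1: select H,M (d=2); attach at lengths (1, 1); label the merged cluster HM
  updated: d(F,HM)=63/2, d(HM,J)=53/2, d(HM,P)=14, d(HM,Q)=39/2, d(HM,Y)=33/2
iteration 2: select P,Q (d=3); attach at lengths (3/2, 3/2); label the merged cluster PQ
  updated: d(F,PQ)=28, d(HM,PQ)=67/4, d(J,PQ)=29, d(PQ,Y)=41/2
iteration 3: select F,J (d=7); attach at lengths (7/2, 7/2); label the merged cluster FJ
  updated: d(FJ,HM)=29, d(FJ,PQ)=57/2, d(FJ,Y)=19
iteration 4: select HM,Y (d=33/2); attach at lengths (29/4, 33/4); label the merged cluster HMY
  updated: d(FJ,HMY)=77/3, d(HMY,PQ)=18
iteration 5: select HMY,PQ (d=18); attach at lengths (3/4, 15/2); label the merged cluster HMPQY
  updated: d(FJ,HMPQY)=134/5
iteration 6: select FJ,HMPQY (d=134/5); attach at lengths (99/10, 22/5); label the merged cluster FHJMPQY
final tree: ((F:7/2,J:7/2):99/10,(((H:1,M:1):29/4,Y:33/4):3/4,(P:3/2,Q:3/2):15/2):22/5)
total length: 1001/20

1001/20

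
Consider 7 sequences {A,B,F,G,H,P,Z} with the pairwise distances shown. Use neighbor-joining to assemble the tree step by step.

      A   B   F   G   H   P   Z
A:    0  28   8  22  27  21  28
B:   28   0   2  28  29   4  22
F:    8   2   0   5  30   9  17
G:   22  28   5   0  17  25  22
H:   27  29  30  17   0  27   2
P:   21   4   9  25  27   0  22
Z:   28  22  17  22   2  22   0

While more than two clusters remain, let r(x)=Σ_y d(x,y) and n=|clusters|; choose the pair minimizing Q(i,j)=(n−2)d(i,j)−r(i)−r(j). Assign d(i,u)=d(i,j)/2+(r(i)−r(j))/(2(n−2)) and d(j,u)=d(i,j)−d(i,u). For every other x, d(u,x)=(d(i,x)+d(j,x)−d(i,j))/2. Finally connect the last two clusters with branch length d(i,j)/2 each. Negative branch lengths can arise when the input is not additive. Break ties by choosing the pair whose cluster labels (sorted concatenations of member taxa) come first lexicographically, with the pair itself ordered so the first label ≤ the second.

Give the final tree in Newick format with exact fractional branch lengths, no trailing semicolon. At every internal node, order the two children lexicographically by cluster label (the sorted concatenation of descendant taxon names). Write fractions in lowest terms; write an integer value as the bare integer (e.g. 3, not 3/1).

(((A:21/2,(G:6,(H:29/10,Z:-9/10):25/2):9/2):3,(B:5/2,P:3/2):31/4):-17/8,F:-17/8)

1. join H+Z (d=2, Q=-235) ⇒ HZ; edges |H|=29/10, |Z|=-9/10
  updated: d(A,HZ)=53/2, d(B,HZ)=49/2, d(F,HZ)=45/2, d(G,HZ)=37/2, d(HZ,P)=47/2
2. join B+P (d=4, Q=-153) ⇒ BP; edges |B|=5/2, |P|=3/2
  updated: d(A,BP)=45/2, d(BP,F)=7/2, d(BP,G)=49/2, d(BP,HZ)=22
3. join G+HZ (d=37/2, Q=-104) ⇒ GHZ; edges |G|=6, |HZ|=25/2
  updated: d(A,GHZ)=15, d(BP,GHZ)=14, d(F,GHZ)=9/2
4. join A+GHZ (d=15, Q=-49) ⇒ AGHZ; edges |A|=21/2, |GHZ|=9/2
  updated: d(AGHZ,BP)=43/4, d(AGHZ,F)=-5/4
5. join AGHZ+BP (d=43/4, Q=-13) ⇒ ABGHPZ; edges |AGHZ|=3, |BP|=31/4
  updated: d(ABGHPZ,F)=-17/4
6. join ABGHPZ+F (d=-17/4) ⇒ ABFGHPZ; edges |ABGHPZ|=-17/8, |F|=-17/8
final tree: (((A:21/2,(G:6,(H:29/10,Z:-9/10):25/2):9/2):3,(B:5/2,P:3/2):31/4):-17/8,F:-17/8)
total length: 46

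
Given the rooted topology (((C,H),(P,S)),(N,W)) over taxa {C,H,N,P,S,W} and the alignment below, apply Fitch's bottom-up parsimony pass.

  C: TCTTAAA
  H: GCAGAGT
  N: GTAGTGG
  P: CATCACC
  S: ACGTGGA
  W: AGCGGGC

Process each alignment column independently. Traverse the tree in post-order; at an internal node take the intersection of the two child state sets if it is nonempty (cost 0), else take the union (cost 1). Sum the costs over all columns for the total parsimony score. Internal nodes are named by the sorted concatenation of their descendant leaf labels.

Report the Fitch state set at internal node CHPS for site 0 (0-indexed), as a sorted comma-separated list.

A,C,G,T

CH@0: {T} ∪ {G} = {G,T} (union, +1)
PS@0: {C} ∪ {A} = {A,C} (union, +1)
CHPS@0: {G,T} ∪ {A,C} = {A,C,G,T} (union, +1)
NW@0: {G} ∪ {A} = {A,G} (union, +1)
CHNPSW@0: {A,C,G,T} ∩ {A,G} = {A,G} (intersection, +0)
CH@1: {C} ∩ {C} = {C} (intersection, +0)
PS@1: {A} ∪ {C} = {A,C} (union, +1)
CHPS@1: {C} ∩ {A,C} = {C} (intersection, +0)
NW@1: {T} ∪ {G} = {G,T} (union, +1)
CHNPSW@1: {C} ∪ {G,T} = {C,G,T} (union, +1)
CH@2: {T} ∪ {A} = {A,T} (union, +1)
PS@2: {T} ∪ {G} = {G,T} (union, +1)
CHPS@2: {A,T} ∩ {G,T} = {T} (intersection, +0)
NW@2: {A} ∪ {C} = {A,C} (union, +1)
CHNPSW@2: {T} ∪ {A,C} = {A,C,T} (union, +1)
CH@3: {T} ∪ {G} = {G,T} (union, +1)
PS@3: {C} ∪ {T} = {C,T} (union, +1)
CHPS@3: {G,T} ∩ {C,T} = {T} (intersection, +0)
NW@3: {G} ∩ {G} = {G} (intersection, +0)
CHNPSW@3: {T} ∪ {G} = {G,T} (union, +1)
CH@4: {A} ∩ {A} = {A} (intersection, +0)
PS@4: {A} ∪ {G} = {A,G} (union, +1)
CHPS@4: {A} ∩ {A,G} = {A} (intersection, +0)
NW@4: {T} ∪ {G} = {G,T} (union, +1)
CHNPSW@4: {A} ∪ {G,T} = {A,G,T} (union, +1)
CH@5: {A} ∪ {G} = {A,G} (union, +1)
PS@5: {C} ∪ {G} = {C,G} (union, +1)
CHPS@5: {A,G} ∩ {C,G} = {G} (intersection, +0)
NW@5: {G} ∩ {G} = {G} (intersection, +0)
CHNPSW@5: {G} ∩ {G} = {G} (intersection, +0)
CH@6: {A} ∪ {T} = {A,T} (union, +1)
PS@6: {C} ∪ {A} = {A,C} (union, +1)
CHPS@6: {A,T} ∩ {A,C} = {A} (intersection, +0)
NW@6: {G} ∪ {C} = {C,G} (union, +1)
CHNPSW@6: {A} ∪ {C,G} = {A,C,G} (union, +1)
per-site changes: [4, 3, 4, 3, 3, 2, 4]; total = 23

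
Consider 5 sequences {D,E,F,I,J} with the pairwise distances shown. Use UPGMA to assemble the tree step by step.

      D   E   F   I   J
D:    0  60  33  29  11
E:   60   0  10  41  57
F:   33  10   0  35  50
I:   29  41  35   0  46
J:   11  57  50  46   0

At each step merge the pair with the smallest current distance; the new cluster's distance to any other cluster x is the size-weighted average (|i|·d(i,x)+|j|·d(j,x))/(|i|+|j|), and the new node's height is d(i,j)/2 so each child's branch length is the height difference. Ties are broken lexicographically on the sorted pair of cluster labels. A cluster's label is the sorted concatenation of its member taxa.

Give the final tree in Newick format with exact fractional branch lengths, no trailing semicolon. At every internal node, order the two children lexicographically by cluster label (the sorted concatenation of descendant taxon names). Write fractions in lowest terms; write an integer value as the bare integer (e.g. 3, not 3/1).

(((D:11/2,J:11/2):53/4,I:75/4):17/4,(E:5,F:5):18)

step 1: merge (E,F) at d=10; branch lengths E→5, F→5; new cluster EF
  updated: d(D,EF)=93/2, d(EF,I)=38, d(EF,J)=107/2
step 2: merge (D,J) at d=11; branch lengths D→11/2, J→11/2; new cluster DJ
  updated: d(DJ,EF)=50, d(DJ,I)=75/2
step 3: merge (DJ,I) at d=75/2; branch lengths DJ→53/4, I→75/4; new cluster DIJ
  updated: d(DIJ,EF)=46
step 4: merge (DIJ,EF) at d=46; branch lengths DIJ→17/4, EF→18; new cluster DEFIJ
final tree: (((D:11/2,J:11/2):53/4,I:75/4):17/4,(E:5,F:5):18)
total length: 301/4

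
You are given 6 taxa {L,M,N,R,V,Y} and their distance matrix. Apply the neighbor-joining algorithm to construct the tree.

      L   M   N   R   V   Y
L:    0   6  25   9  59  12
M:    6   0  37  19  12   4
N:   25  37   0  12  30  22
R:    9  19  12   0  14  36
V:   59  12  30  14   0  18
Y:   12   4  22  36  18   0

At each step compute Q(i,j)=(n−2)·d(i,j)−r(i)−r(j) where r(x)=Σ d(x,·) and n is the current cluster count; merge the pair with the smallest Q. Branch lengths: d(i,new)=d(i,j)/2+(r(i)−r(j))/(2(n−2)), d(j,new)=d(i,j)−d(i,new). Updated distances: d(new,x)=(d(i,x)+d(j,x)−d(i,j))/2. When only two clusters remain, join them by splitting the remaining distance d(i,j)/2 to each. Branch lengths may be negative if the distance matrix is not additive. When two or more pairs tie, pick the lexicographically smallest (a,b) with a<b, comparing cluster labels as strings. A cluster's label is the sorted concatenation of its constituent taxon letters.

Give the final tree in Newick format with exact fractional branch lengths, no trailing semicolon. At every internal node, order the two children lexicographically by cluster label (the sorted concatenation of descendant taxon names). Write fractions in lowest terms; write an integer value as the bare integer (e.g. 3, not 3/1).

(((L:19/2,M:-7/2):15/4,((N:21/2,R:3/2):5/2,V:27/2):45/4):5/8,Y:5/8)

iteration 1: select N,R (d=12, Q=-168); attach at lengths (21/2, 3/2); label the merged cluster NR
  updated: d(L,NR)=11, d(M,NR)=22, d(NR,V)=16, d(NR,Y)=23
iteration 2: select NR,V (d=16, Q=-129); attach at lengths (5/2, 27/2); label the merged cluster NRV
  updated: d(L,NRV)=27, d(M,NRV)=9, d(NRV,Y)=25/2
iteration 3: select L,M (d=6, Q=-52); attach at lengths (19/2, -7/2); label the merged cluster LM
  updated: d(LM,NRV)=15, d(LM,Y)=5
iteration 4: select LM,NRV (d=15, Q=-65/2); attach at lengths (15/4, 45/4); label the merged cluster LMNRV
  updated: d(LMNRV,Y)=5/4
iteration 5: select LMNRV,Y (d=5/4); attach at lengths (5/8, 5/8); label the merged cluster LMNRVY
final tree: (((L:19/2,M:-7/2):15/4,((N:21/2,R:3/2):5/2,V:27/2):45/4):5/8,Y:5/8)
total length: 201/4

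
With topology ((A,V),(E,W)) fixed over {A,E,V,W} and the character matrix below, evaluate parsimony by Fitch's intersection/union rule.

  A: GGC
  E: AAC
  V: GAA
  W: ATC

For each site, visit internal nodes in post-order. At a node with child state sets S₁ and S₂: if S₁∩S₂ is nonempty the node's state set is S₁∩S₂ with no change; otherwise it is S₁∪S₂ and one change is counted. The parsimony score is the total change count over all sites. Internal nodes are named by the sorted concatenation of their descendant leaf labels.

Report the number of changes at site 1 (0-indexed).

AV@0: {G} ∩ {G} = {G} (intersection, +0)
EW@0: {A} ∩ {A} = {A} (intersection, +0)
AEVW@0: {G} ∪ {A} = {A,G} (union, +1)
AV@1: {G} ∪ {A} = {A,G} (union, +1)
EW@1: {A} ∪ {T} = {A,T} (union, +1)
AEVW@1: {A,G} ∩ {A,T} = {A} (intersection, +0)
AV@2: {C} ∪ {A} = {A,C} (union, +1)
EW@2: {C} ∩ {C} = {C} (intersection, +0)
AEVW@2: {A,C} ∩ {C} = {C} (intersection, +0)
per-site changes: [1, 2, 1]; total = 4

2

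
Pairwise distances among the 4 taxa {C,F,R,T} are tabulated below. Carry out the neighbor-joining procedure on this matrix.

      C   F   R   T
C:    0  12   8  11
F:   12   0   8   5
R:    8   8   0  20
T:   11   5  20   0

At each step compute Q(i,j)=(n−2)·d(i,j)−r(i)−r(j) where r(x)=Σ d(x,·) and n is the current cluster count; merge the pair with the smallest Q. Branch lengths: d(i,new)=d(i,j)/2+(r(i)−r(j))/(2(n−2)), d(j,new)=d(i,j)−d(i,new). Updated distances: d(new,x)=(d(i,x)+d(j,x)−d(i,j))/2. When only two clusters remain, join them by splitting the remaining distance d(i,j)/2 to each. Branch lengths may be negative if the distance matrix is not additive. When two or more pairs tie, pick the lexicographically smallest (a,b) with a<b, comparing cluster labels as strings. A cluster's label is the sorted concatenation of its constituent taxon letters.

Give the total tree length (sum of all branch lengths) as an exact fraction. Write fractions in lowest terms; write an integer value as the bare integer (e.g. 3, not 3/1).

step 1: merge (C,R) at d=8, Q=-51; branch lengths C→11/4, R→21/4; new cluster CR
  updated: d(CR,F)=6, d(CR,T)=23/2
step 2: merge (CR,F) at d=6, Q=-45/2; branch lengths CR→25/4, F→-1/4; new cluster CFR
  updated: d(CFR,T)=21/4
step 3: merge (CFR,T) at d=21/4; branch lengths CFR→21/8, T→21/8; new cluster CFRT
final tree: (((C:11/4,R:21/4):25/4,F:-1/4):21/8,T:21/8)
total length: 77/4

77/4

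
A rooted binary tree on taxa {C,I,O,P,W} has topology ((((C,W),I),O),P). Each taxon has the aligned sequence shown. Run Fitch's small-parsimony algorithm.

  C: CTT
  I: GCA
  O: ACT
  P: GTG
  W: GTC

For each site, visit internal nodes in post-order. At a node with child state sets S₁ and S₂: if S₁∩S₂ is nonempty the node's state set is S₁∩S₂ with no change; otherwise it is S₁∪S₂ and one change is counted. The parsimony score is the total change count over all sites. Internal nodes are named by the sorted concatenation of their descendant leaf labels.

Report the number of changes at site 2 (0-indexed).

3

CW@0: {C} ∪ {G} = {C,G} (union, +1)
CIW@0: {C,G} ∩ {G} = {G} (intersection, +0)
CIOW@0: {G} ∪ {A} = {A,G} (union, +1)
CIOPW@0: {A,G} ∩ {G} = {G} (intersection, +0)
CW@1: {T} ∩ {T} = {T} (intersection, +0)
CIW@1: {T} ∪ {C} = {C,T} (union, +1)
CIOW@1: {C,T} ∩ {C} = {C} (intersection, +0)
CIOPW@1: {C} ∪ {T} = {C,T} (union, +1)
CW@2: {T} ∪ {C} = {C,T} (union, +1)
CIW@2: {C,T} ∪ {A} = {A,C,T} (union, +1)
CIOW@2: {A,C,T} ∩ {T} = {T} (intersection, +0)
CIOPW@2: {T} ∪ {G} = {G,T} (union, +1)
per-site changes: [2, 2, 3]; total = 7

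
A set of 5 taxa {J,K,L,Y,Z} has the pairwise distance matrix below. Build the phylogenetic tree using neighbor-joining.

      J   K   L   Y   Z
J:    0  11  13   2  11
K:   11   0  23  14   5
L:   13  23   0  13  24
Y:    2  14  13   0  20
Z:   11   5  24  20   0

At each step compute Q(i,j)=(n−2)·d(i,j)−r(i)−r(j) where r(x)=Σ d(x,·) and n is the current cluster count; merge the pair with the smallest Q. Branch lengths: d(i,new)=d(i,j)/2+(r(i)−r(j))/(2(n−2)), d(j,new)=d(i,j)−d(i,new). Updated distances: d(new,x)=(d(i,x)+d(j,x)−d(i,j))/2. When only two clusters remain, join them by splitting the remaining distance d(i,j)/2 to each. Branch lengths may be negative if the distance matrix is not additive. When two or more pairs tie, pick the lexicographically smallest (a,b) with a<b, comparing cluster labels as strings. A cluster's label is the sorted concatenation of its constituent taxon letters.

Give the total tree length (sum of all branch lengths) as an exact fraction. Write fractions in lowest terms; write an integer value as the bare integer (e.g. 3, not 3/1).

227/8

step 1: merge (K,Z) at d=5, Q=-98; branch lengths K→4/3, Z→11/3; new cluster KZ
  updated: d(J,KZ)=17/2, d(KZ,L)=21, d(KZ,Y)=29/2
step 2: merge (J,KZ) at d=17/2, Q=-101/2; branch lengths J→-7/8, KZ→75/8; new cluster JKZ
  updated: d(JKZ,L)=51/4, d(JKZ,Y)=4
step 3: merge (JKZ,L) at d=51/4, Q=-119/4; branch lengths JKZ→15/8, L→87/8; new cluster JKLZ
  updated: d(JKLZ,Y)=17/8
step 4: merge (JKLZ,Y) at d=17/8; branch lengths JKLZ→17/16, Y→17/16; new cluster JKLYZ
final tree: (((J:-7/8,(K:4/3,Z:11/3):75/8):15/8,L:87/8):17/16,Y:17/16)
total length: 227/8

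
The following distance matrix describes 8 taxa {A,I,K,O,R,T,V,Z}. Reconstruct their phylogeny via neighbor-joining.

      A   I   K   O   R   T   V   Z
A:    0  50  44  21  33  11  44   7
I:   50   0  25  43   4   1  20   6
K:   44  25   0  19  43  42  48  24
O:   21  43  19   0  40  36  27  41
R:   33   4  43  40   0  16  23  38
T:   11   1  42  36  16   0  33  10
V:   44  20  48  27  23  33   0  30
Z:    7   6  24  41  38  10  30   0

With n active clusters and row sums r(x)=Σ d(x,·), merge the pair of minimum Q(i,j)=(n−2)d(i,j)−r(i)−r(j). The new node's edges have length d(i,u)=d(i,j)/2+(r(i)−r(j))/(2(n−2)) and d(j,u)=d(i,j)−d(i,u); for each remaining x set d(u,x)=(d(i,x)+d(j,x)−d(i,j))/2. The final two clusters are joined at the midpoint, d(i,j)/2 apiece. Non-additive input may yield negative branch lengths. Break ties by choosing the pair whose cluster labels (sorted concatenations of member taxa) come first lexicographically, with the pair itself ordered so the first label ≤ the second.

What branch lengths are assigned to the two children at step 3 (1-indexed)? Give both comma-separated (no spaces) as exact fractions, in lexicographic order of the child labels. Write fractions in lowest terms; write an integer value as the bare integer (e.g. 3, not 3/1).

29/4,-1/4

iteration 1: select K,O (d=19, Q=-358); attach at lengths (11, 8); label the merged cluster KO
  updated: d(A,KO)=23, d(I,KO)=49/2, d(KO,R)=32, d(KO,T)=59/2, d(KO,V)=28, d(KO,Z)=23
iteration 2: select A,Z (d=7, Q=-247); attach at lengths (89/10, -19/10); label the merged cluster AZ
  updated: d(AZ,I)=49/2, d(AZ,KO)=39/2, d(AZ,R)=32, d(AZ,T)=7, d(AZ,V)=67/2
iteration 3: select AZ,T (d=7, Q=-175); attach at lengths (29/4, -1/4); label the merged cluster ATZ
  updated: d(ATZ,I)=37/4, d(ATZ,KO)=21, d(ATZ,R)=41/2, d(ATZ,V)=119/4
iteration 4: select I,R (d=4, Q=-501/4); attach at lengths (-13/8, 45/8); label the merged cluster IR
  updated: d(ATZ,IR)=103/8, d(IR,KO)=105/4, d(IR,V)=39/2
iteration 5: select ATZ,KO (d=21, Q=-775/8); attach at lengths (243/32, 429/32); label the merged cluster AKOTZ
  updated: d(AKOTZ,IR)=145/16, d(AKOTZ,V)=147/8
iteration 6: select AKOTZ,IR (d=145/16, Q=-751/16); attach at lengths (127/32, 163/32); label the merged cluster AIKORTZ
  updated: d(AIKORTZ,V)=461/32
iteration 7: select AIKORTZ,V (d=461/32); attach at lengths (461/64, 461/64); label the merged cluster AIKORTVZ
final tree: (((((A:89/10,Z:-19/10):29/4,T:-1/4):243/32,(K:11,O:8):429/32):127/32,(I:-13/8,R:45/8):163/32):461/64,V:461/64)
total length: 2607/32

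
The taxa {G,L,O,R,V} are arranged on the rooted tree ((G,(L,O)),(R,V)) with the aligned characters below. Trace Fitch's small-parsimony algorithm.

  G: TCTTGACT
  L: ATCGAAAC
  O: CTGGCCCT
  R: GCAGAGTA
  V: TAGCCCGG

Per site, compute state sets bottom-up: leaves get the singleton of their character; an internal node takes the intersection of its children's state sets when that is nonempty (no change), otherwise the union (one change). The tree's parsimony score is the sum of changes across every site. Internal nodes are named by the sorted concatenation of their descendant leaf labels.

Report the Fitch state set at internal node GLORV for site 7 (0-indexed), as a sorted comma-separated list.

A,G,T

site 0, node LO: L={A} ∪ O={C} → {A,C} (+1)
site 0, node GLO: G={T} ∪ LO={A,C} → {A,C,T} (+1)
site 0, node RV: R={G} ∪ V={T} → {G,T} (+1)
site 0, node GLORV: GLO={A,C,T} ∩ RV={G,T} → {T} (+0)
site 1, node LO: L={T} ∩ O={T} → {T} (+0)
site 1, node GLO: G={C} ∪ LO={T} → {C,T} (+1)
site 1, node RV: R={C} ∪ V={A} → {A,C} (+1)
site 1, node GLORV: GLO={C,T} ∩ RV={A,C} → {C} (+0)
site 2, node LO: L={C} ∪ O={G} → {C,G} (+1)
site 2, node GLO: G={T} ∪ LO={C,G} → {C,G,T} (+1)
site 2, node RV: R={A} ∪ V={G} → {A,G} (+1)
site 2, node GLORV: GLO={C,G,T} ∩ RV={A,G} → {G} (+0)
site 3, node LO: L={G} ∩ O={G} → {G} (+0)
site 3, node GLO: G={T} ∪ LO={G} → {G,T} (+1)
site 3, node RV: R={G} ∪ V={C} → {C,G} (+1)
site 3, node GLORV: GLO={G,T} ∩ RV={C,G} → {G} (+0)
site 4, node LO: L={A} ∪ O={C} → {A,C} (+1)
site 4, node GLO: G={G} ∪ LO={A,C} → {A,C,G} (+1)
site 4, node RV: R={A} ∪ V={C} → {A,C} (+1)
site 4, node GLORV: GLO={A,C,G} ∩ RV={A,C} → {A,C} (+0)
site 5, node LO: L={A} ∪ O={C} → {A,C} (+1)
site 5, node GLO: G={A} ∩ LO={A,C} → {A} (+0)
site 5, node RV: R={G} ∪ V={C} → {C,G} (+1)
site 5, node GLORV: GLO={A} ∪ RV={C,G} → {A,C,G} (+1)
site 6, node LO: L={A} ∪ O={C} → {A,C} (+1)
site 6, node GLO: G={C} ∩ LO={A,C} → {C} (+0)
site 6, node RV: R={T} ∪ V={G} → {G,T} (+1)
site 6, node GLORV: GLO={C} ∪ RV={G,T} → {C,G,T} (+1)
site 7, node LO: L={C} ∪ O={T} → {C,T} (+1)
site 7, node GLO: G={T} ∩ LO={C,T} → {T} (+0)
site 7, node RV: R={A} ∪ V={G} → {A,G} (+1)
site 7, node GLORV: GLO={T} ∪ RV={A,G} → {A,G,T} (+1)
per-site changes: [3, 2, 3, 2, 3, 3, 3, 3]; total = 22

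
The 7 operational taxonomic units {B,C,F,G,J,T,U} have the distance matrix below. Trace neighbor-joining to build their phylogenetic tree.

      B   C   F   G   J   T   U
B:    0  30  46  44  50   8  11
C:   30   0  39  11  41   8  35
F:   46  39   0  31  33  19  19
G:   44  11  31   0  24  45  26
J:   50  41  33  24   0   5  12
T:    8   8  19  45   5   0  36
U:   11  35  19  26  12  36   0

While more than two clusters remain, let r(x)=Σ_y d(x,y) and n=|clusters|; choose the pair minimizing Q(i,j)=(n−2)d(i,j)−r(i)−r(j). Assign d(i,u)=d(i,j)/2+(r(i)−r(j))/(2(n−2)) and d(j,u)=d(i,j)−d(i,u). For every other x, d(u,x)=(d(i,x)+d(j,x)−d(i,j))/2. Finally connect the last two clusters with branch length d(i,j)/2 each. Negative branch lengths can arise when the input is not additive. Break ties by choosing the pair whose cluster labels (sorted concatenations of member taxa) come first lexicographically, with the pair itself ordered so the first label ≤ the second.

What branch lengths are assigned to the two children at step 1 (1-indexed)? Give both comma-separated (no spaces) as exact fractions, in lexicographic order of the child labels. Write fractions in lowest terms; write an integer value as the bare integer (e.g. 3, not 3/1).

1. join C+G (d=11, Q=-290) ⇒ CG; edges |C|=19/5, |G|=36/5
  updated: d(B,CG)=63/2, d(CG,F)=59/2, d(CG,J)=27, d(CG,T)=21, d(CG,U)=25
2. join B+U (d=11, Q=-411/2) ⇒ BU; edges |B|=175/16, |U|=1/16
  updated: d(BU,CG)=91/4, d(BU,F)=27, d(BU,J)=51/2, d(BU,T)=33/2
3. join J+T (d=5, Q=-137) ⇒ JT; edges |J|=22/3, |T|=-7/3
  updated: d(BU,JT)=37/2, d(CG,JT)=43/2, d(F,JT)=47/2
4. join BU+CG (d=91/4, Q=-193/2) ⇒ BCGU; edges |BU|=10, |CG|=51/4
  updated: d(BCGU,F)=135/8, d(BCGU,JT)=69/8
5. join BCGU+F (d=135/8, Q=-49) ⇒ BCFGU; edges |BCGU|=1, |F|=127/8
  updated: d(BCFGU,JT)=61/8
6. join BCFGU+JT (d=61/8) ⇒ BCFGJTU; edges |BCFGU|=61/16, |JT|=61/16
final tree: ((((B:175/16,U:1/16):10,(C:19/5,G:36/5):51/4):1,F:127/8):61/16,(J:22/3,T:-7/3):61/16)
total length: 297/4

19/5,36/5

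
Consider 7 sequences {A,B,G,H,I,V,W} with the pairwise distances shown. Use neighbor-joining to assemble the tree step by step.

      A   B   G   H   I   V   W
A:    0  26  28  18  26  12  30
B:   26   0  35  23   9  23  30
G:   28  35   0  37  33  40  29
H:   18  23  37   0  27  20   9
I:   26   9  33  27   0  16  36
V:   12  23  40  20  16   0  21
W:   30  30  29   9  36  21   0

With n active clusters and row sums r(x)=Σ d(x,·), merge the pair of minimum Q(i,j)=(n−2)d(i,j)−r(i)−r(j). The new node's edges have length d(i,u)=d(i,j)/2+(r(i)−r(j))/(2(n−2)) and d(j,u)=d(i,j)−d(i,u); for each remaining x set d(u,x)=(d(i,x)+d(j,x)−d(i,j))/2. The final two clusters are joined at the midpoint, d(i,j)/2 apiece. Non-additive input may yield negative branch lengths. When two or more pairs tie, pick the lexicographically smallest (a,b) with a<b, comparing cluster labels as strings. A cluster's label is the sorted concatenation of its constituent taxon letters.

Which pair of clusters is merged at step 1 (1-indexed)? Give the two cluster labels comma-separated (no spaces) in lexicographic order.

B,I

1. join B+I (d=9, Q=-248) ⇒ BI; edges |B|=22/5, |I|=23/5
  updated: d(A,BI)=43/2, d(BI,G)=59/2, d(BI,H)=41/2, d(BI,V)=15, d(BI,W)=57/2
2. join H+W (d=9, Q=-186) ⇒ HW; edges |H|=23/8, |W|=49/8
  updated: d(A,HW)=39/2, d(BI,HW)=20, d(G,HW)=57/2, d(HW,V)=16
3. join A+V (d=12, Q=-128) ⇒ AV; edges |A|=17/3, |V|=19/3
  updated: d(AV,BI)=49/4, d(AV,G)=28, d(AV,HW)=47/4
4. join AV+BI (d=49/4, Q=-357/4) ⇒ ABIV; edges |AV|=59/16, |BI|=137/16
  updated: d(ABIV,G)=181/8, d(ABIV,HW)=39/4
5. join ABIV+G (d=181/8, Q=-487/8) ⇒ ABGIV; edges |ABIV|=31/16, |G|=331/16
  updated: d(ABGIV,HW)=125/16
6. join ABGIV+HW (d=125/16) ⇒ ABGHIVW; edges |ABGIV|=125/32, |HW|=125/32
final tree: ((((A:17/3,V:19/3):59/16,(B:22/5,I:23/5):137/16):31/16,G:331/16):125/32,(H:23/8,W:49/8):125/32)
total length: 1163/16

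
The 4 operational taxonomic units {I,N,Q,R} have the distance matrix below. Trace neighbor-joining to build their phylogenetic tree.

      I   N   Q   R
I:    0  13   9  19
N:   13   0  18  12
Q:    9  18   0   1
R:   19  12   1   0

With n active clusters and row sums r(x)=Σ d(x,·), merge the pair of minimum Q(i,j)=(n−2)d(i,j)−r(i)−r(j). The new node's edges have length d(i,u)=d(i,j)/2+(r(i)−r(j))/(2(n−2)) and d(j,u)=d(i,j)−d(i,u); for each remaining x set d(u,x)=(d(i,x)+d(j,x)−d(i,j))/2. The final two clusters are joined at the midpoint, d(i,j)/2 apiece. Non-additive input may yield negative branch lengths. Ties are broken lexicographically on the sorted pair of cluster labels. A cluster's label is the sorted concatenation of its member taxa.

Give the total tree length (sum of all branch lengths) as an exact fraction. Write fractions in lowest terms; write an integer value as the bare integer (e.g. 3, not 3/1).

43/2

iteration 1: select I,N (d=13, Q=-58); attach at lengths (6, 7); label the merged cluster IN
  updated: d(IN,Q)=7, d(IN,R)=9
iteration 2: select IN,Q (d=7, Q=-17); attach at lengths (15/2, -1/2); label the merged cluster INQ
  updated: d(INQ,R)=3/2
iteration 3: select INQ,R (d=3/2); attach at lengths (3/4, 3/4); label the merged cluster INQR
final tree: (((I:6,N:7):15/2,Q:-1/2):3/4,R:3/4)
total length: 43/2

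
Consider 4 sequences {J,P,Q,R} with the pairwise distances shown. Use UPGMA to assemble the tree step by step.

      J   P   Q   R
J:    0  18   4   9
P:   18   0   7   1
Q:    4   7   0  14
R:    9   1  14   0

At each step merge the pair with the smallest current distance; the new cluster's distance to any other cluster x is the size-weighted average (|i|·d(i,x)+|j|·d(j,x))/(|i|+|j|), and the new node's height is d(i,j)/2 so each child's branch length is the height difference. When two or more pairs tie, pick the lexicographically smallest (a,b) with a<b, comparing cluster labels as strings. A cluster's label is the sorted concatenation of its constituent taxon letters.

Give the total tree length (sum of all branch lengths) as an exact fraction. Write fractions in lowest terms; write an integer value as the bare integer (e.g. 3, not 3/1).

iteration 1: select P,R (d=1); attach at lengths (1/2, 1/2); label the merged cluster PR
  updated: d(J,PR)=27/2, d(PR,Q)=21/2
iteration 2: select J,Q (d=4); attach at lengths (2, 2); label the merged cluster JQ
  updated: d(JQ,PR)=12
iteration 3: select JQ,PR (d=12); attach at lengths (4, 11/2); label the merged cluster JPQR
final tree: ((J:2,Q:2):4,(P:1/2,R:1/2):11/2)
total length: 29/2

29/2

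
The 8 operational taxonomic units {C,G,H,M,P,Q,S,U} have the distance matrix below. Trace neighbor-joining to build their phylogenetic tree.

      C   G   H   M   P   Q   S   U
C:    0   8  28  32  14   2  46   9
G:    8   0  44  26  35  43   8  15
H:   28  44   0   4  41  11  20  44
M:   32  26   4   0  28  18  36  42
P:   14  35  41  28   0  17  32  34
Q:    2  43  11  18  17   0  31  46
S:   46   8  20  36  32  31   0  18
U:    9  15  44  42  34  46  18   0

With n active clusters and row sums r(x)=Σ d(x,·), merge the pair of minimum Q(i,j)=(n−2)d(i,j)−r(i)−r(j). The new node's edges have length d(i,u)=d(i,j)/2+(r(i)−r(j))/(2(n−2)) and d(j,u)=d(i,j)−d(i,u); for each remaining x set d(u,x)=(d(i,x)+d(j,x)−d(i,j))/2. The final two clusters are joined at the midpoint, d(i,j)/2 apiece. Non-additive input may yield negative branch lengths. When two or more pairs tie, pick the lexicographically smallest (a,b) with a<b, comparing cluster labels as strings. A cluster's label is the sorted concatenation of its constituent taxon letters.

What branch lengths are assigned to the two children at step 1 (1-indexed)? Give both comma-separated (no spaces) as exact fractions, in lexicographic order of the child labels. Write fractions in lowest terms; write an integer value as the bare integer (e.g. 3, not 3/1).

5/2,3/2

iteration 1: select H,M (d=4, Q=-354); attach at lengths (5/2, 3/2); label the merged cluster HM
  updated: d(C,HM)=28, d(G,HM)=33, d(HM,P)=65/2, d(HM,Q)=25/2, d(HM,S)=26, d(HM,U)=41
iteration 2: select G,S (d=8, Q=-263); attach at lengths (21/10, 59/10); label the merged cluster GS
  updated: d(C,GS)=23, d(GS,HM)=51/2, d(GS,P)=59/2, d(GS,Q)=33, d(GS,U)=25/2
iteration 3: select GS,U (d=25/2, Q=-216); attach at lengths (31/8, 69/8); label the merged cluster GSU
  updated: d(C,GSU)=39/4, d(GSU,HM)=27, d(GSU,P)=51/2, d(GSU,Q)=133/4
iteration 4: select HM,Q (d=25/2, Q=-509/4); attach at lengths (97/8, 3/8); label the merged cluster HMQ
  updated: d(C,HMQ)=35/4, d(GSU,HMQ)=191/8, d(HMQ,P)=37/2
iteration 5: select C,GSU (d=39/4, Q=-577/8); attach at lengths (-57/32, 369/32); label the merged cluster CGSU
  updated: d(CGSU,HMQ)=183/16, d(CGSU,P)=119/8
iteration 6: select CGSU,HMQ (d=183/16, Q=-717/16); attach at lengths (125/32, 241/32); label the merged cluster CGHMQSU
  updated: d(CGHMQSU,P)=351/32
iteration 7: select CGHMQSU,P (d=351/32); attach at lengths (351/64, 351/64); label the merged cluster CGHMPQSU
final tree: (((C:-57/32,((G:21/10,S:59/10):31/8,U:69/8):369/32):125/32,((H:5/2,M:3/2):97/8,Q:3/8):241/32):351/64,P:351/64)
total length: 2213/32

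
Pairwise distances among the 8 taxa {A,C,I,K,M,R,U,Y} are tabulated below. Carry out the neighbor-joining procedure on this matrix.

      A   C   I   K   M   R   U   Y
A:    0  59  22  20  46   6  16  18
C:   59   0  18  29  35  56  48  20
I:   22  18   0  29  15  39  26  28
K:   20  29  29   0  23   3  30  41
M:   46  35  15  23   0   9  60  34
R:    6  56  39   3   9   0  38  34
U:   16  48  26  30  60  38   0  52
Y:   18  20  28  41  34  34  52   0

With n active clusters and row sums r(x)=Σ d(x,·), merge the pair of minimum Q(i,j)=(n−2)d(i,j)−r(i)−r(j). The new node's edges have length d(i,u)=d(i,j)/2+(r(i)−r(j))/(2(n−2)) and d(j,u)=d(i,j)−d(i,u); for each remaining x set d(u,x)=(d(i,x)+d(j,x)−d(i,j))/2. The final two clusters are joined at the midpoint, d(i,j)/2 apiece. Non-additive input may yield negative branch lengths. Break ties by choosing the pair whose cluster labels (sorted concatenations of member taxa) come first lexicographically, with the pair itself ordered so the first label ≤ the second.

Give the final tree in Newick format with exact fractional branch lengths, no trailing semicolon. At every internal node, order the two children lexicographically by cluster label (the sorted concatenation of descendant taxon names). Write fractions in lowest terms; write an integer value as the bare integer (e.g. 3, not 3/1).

step 1: merge (C,Y) at d=20, Q=-372; branch lengths C→79/6, Y→41/6; new cluster CY
  updated: d(A,CY)=57/2, d(CY,I)=13, d(CY,K)=25, d(CY,M)=49/2, d(CY,R)=35, d(CY,U)=40
step 2: merge (A,U) at d=16, Q=-537/2; branch lengths A→17/20, U→303/20; new cluster AU
  updated: d(AU,CY)=105/4, d(AU,I)=16, d(AU,K)=17, d(AU,M)=45, d(AU,R)=14
step 3: merge (K,R) at d=3, Q=-185; branch lengths K→9/8, R→15/8; new cluster KR
  updated: d(AU,KR)=14, d(CY,KR)=57/2, d(I,KR)=65/2, d(KR,M)=29/2
step 4: merge (AU,KR) at d=14, Q=-595/4; branch lengths AU→215/24, KR→121/24; new cluster AKRU
  updated: d(AKRU,CY)=163/8, d(AKRU,I)=69/4, d(AKRU,M)=91/4
step 5: merge (AKRU,CY) at d=163/8, Q=-155/2; branch lengths AKRU→173/16, CY→153/16; new cluster ACKRUY
  updated: d(ACKRUY,I)=79/16, d(ACKRUY,M)=215/16
step 6: merge (ACKRUY,I) at d=79/16, Q=-267/8; branch lengths ACKRUY→27/16, I→13/4; new cluster ACIKRUY
  updated: d(ACIKRUY,M)=47/4
step 7: merge (ACIKRUY,M) at d=47/4; branch lengths ACIKRUY→47/8, M→47/8; new cluster ACIKMRUY
final tree: (((((A:17/20,U:303/20):215/24,(K:9/8,R:15/8):121/24):173/16,(C:79/6,Y:41/6):153/16):27/16,I:13/4):47/8,M:47/8)
total length: 1441/16

(((((A:17/20,U:303/20):215/24,(K:9/8,R:15/8):121/24):173/16,(C:79/6,Y:41/6):153/16):27/16,I:13/4):47/8,M:47/8)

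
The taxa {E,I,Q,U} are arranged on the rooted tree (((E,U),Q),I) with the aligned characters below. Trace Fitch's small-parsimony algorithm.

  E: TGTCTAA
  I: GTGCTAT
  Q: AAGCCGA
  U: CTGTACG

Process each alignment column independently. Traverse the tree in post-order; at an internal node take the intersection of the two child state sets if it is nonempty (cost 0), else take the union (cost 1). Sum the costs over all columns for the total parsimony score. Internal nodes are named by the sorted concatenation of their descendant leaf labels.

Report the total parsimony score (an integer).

13

[col 0] EU: children E:{T}, U:{C} ∪→ {C,T}; cost 1
[col 0] EQU: children EU:{C,T}, Q:{A} ∪→ {A,C,T}; cost 1
[col 0] EIQU: children EQU:{A,C,T}, I:{G} ∪→ {A,C,G,T}; cost 1
[col 1] EU: children E:{G}, U:{T} ∪→ {G,T}; cost 1
[col 1] EQU: children EU:{G,T}, Q:{A} ∪→ {A,G,T}; cost 1
[col 1] EIQU: children EQU:{A,G,T}, I:{T} ∩→ {T}; cost 0
[col 2] EU: children E:{T}, U:{G} ∪→ {G,T}; cost 1
[col 2] EQU: children EU:{G,T}, Q:{G} ∩→ {G}; cost 0
[col 2] EIQU: children EQU:{G}, I:{G} ∩→ {G}; cost 0
[col 3] EU: children E:{C}, U:{T} ∪→ {C,T}; cost 1
[col 3] EQU: children EU:{C,T}, Q:{C} ∩→ {C}; cost 0
[col 3] EIQU: children EQU:{C}, I:{C} ∩→ {C}; cost 0
[col 4] EU: children E:{T}, U:{A} ∪→ {A,T}; cost 1
[col 4] EQU: children EU:{A,T}, Q:{C} ∪→ {A,C,T}; cost 1
[col 4] EIQU: children EQU:{A,C,T}, I:{T} ∩→ {T}; cost 0
[col 5] EU: children E:{A}, U:{C} ∪→ {A,C}; cost 1
[col 5] EQU: children EU:{A,C}, Q:{G} ∪→ {A,C,G}; cost 1
[col 5] EIQU: children EQU:{A,C,G}, I:{A} ∩→ {A}; cost 0
[col 6] EU: children E:{A}, U:{G} ∪→ {A,G}; cost 1
[col 6] EQU: children EU:{A,G}, Q:{A} ∩→ {A}; cost 0
[col 6] EIQU: children EQU:{A}, I:{T} ∪→ {A,T}; cost 1
per-site changes: [3, 2, 1, 1, 2, 2, 2]; total = 13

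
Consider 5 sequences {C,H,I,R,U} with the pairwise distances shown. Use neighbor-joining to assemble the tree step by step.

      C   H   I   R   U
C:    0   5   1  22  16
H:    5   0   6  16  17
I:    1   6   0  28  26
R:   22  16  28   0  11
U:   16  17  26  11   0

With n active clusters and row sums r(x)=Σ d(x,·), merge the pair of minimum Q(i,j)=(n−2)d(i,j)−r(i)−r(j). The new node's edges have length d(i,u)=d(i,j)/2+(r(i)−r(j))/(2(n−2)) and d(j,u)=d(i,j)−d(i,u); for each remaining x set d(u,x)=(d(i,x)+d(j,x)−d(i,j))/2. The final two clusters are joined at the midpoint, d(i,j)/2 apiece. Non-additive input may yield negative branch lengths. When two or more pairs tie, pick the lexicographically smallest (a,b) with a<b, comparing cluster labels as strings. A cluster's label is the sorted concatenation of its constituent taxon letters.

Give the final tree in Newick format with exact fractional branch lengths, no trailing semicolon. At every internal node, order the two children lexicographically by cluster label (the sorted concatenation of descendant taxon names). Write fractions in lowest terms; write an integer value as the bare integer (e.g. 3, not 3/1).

iteration 1: select R,U (d=11, Q=-114); attach at lengths (20/3, 13/3); label the merged cluster RU
  updated: d(C,RU)=27/2, d(H,RU)=11, d(I,RU)=43/2
iteration 2: select C,I (d=1, Q=-46); attach at lengths (-7/4, 11/4); label the merged cluster CI
  updated: d(CI,H)=5, d(CI,RU)=17
iteration 3: select CI,H (d=5, Q=-33); attach at lengths (11/2, -1/2); label the merged cluster CHI
  updated: d(CHI,RU)=23/2
iteration 4: select CHI,RU (d=23/2); attach at lengths (23/4, 23/4); label the merged cluster CHIRU
final tree: (((C:-7/4,I:11/4):11/2,H:-1/2):23/4,(R:20/3,U:13/3):23/4)
total length: 57/2

(((C:-7/4,I:11/4):11/2,H:-1/2):23/4,(R:20/3,U:13/3):23/4)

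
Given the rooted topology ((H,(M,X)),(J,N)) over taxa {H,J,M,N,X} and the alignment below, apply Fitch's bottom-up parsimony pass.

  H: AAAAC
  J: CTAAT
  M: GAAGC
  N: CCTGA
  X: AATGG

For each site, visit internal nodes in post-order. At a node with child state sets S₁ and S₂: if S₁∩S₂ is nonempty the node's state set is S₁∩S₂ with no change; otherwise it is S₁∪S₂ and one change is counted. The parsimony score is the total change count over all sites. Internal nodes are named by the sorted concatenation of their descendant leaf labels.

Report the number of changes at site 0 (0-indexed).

2

site 0, node MX: M={G} ∪ X={A} → {A,G} (+1)
site 0, node HMX: H={A} ∩ MX={A,G} → {A} (+0)
site 0, node JN: J={C} ∩ N={C} → {C} (+0)
site 0, node HJMNX: HMX={A} ∪ JN={C} → {A,C} (+1)
site 1, node MX: M={A} ∩ X={A} → {A} (+0)
site 1, node HMX: H={A} ∩ MX={A} → {A} (+0)
site 1, node JN: J={T} ∪ N={C} → {C,T} (+1)
site 1, node HJMNX: HMX={A} ∪ JN={C,T} → {A,C,T} (+1)
site 2, node MX: M={A} ∪ X={T} → {A,T} (+1)
site 2, node HMX: H={A} ∩ MX={A,T} → {A} (+0)
site 2, node JN: J={A} ∪ N={T} → {A,T} (+1)
site 2, node HJMNX: HMX={A} ∩ JN={A,T} → {A} (+0)
site 3, node MX: M={G} ∩ X={G} → {G} (+0)
site 3, node HMX: H={A} ∪ MX={G} → {A,G} (+1)
site 3, node JN: J={A} ∪ N={G} → {A,G} (+1)
site 3, node HJMNX: HMX={A,G} ∩ JN={A,G} → {A,G} (+0)
site 4, node MX: M={C} ∪ X={G} → {C,G} (+1)
site 4, node HMX: H={C} ∩ MX={C,G} → {C} (+0)
site 4, node JN: J={T} ∪ N={A} → {A,T} (+1)
site 4, node HJMNX: HMX={C} ∪ JN={A,T} → {A,C,T} (+1)
per-site changes: [2, 2, 2, 2, 3]; total = 11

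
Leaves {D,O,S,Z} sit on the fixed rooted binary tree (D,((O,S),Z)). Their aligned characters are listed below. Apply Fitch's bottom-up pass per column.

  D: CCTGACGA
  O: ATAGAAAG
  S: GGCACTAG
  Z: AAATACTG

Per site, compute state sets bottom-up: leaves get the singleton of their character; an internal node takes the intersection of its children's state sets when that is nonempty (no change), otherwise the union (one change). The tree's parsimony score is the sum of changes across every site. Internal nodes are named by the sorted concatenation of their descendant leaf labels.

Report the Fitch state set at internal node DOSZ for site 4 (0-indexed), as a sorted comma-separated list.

site 0, node OS: O={A} ∪ S={G} → {A,G} (+1)
site 0, node OSZ: OS={A,G} ∩ Z={A} → {A} (+0)
site 0, node DOSZ: D={C} ∪ OSZ={A} → {A,C} (+1)
site 1, node OS: O={T} ∪ S={G} → {G,T} (+1)
site 1, node OSZ: OS={G,T} ∪ Z={A} → {A,G,T} (+1)
site 1, node DOSZ: D={C} ∪ OSZ={A,G,T} → {A,C,G,T} (+1)
site 2, node OS: O={A} ∪ S={C} → {A,C} (+1)
site 2, node OSZ: OS={A,C} ∩ Z={A} → {A} (+0)
site 2, node DOSZ: D={T} ∪ OSZ={A} → {A,T} (+1)
site 3, node OS: O={G} ∪ S={A} → {A,G} (+1)
site 3, node OSZ: OS={A,G} ∪ Z={T} → {A,G,T} (+1)
site 3, node DOSZ: D={G} ∩ OSZ={A,G,T} → {G} (+0)
site 4, node OS: O={A} ∪ S={C} → {A,C} (+1)
site 4, node OSZ: OS={A,C} ∩ Z={A} → {A} (+0)
site 4, node DOSZ: D={A} ∩ OSZ={A} → {A} (+0)
site 5, node OS: O={A} ∪ S={T} → {A,T} (+1)
site 5, node OSZ: OS={A,T} ∪ Z={C} → {A,C,T} (+1)
site 5, node DOSZ: D={C} ∩ OSZ={A,C,T} → {C} (+0)
site 6, node OS: O={A} ∩ S={A} → {A} (+0)
site 6, node OSZ: OS={A} ∪ Z={T} → {A,T} (+1)
site 6, node DOSZ: D={G} ∪ OSZ={A,T} → {A,G,T} (+1)
site 7, node OS: O={G} ∩ S={G} → {G} (+0)
site 7, node OSZ: OS={G} ∩ Z={G} → {G} (+0)
site 7, node DOSZ: D={A} ∪ OSZ={G} → {A,G} (+1)
per-site changes: [2, 3, 2, 2, 1, 2, 2, 1]; total = 15

A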